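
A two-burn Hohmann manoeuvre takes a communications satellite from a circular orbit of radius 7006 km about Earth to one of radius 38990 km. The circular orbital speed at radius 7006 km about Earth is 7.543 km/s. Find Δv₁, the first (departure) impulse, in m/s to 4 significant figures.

Δv₁ = 2278 m/s

From the circular-orbit relation v² = μ/r at r = 7006 km: μ = v²r = (7.543)² × 7006 = 3.98619×10^5 km³/s².
Semi-major axis of the transfer orbit: a_t = (7006 + 38990)/2 = 22998 km.
Circular speed at r = 7006 km: v_c = √(μ/r) = 7.543 km/s.
Vis-viva on the transfer ellipse at r = 7006 km gives v_t = √[μ(2/r − 1/a_t)] = 9.821 km/s.
Δv₁ = |v_t − v_c| = |9.821 − 7.543| = 2.278 km/s.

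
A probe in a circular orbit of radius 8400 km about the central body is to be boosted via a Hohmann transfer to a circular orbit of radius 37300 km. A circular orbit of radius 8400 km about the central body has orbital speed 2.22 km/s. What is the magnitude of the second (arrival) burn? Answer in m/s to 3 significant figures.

Δv₂ = 415 m/s

From the circular-orbit relation v² = μ/r at r = 8400 km: μ = v²r = (2.22)² × 8400 = 41398.6 km³/s².
Semi-major axis of the transfer orbit: a_t = (8400 + 37300)/2 = 22850 km.
On the circular orbit at r = 37300 km, v_c = √(μ/r) = 1.05351 km/s.
Transfer-orbit speed at the same r (vis-viva, a = a_t): v_t = √[μ(2/r − 1/a_t)] = 0.638756 km/s.
Δv₂ = |v_t − v_c| = |0.638756 − 1.05351| = 0.4148 km/s.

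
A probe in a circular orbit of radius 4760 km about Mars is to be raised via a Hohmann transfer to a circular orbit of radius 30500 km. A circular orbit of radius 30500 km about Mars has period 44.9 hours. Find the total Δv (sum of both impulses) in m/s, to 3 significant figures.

Δv = 1520 m/s

From Kepler's third law T² = 4π²r³/μ at r = 30500 km, T = 44.9 hours = 44.9 × 3600 s = 1.6164×10^5 s: μ = 4π²r³/T² = 42870.8 km³/s².
The Hohmann ellipse has a_t = (r₁ + r₂)/2 = 17630 km.
At r₁ the circular-orbit speed is v₁ = √(μ/r₁) = 3.0011 km/s.
Transfer-orbit speed at r₁ (v² = μ(2/r − 1/a)): v_p = √[μ(2/r₁ − 1/a_t)] = 3.9473 km/s.
First burn Δv₁ = |v_p − v₁| = 0.9462 km/s.
Circular speed at r₂: v₂ = √(μ/r₂) = 1.18558 km/s.
Transfer-orbit speed at r₂: v_a = √[μ(2/r₂ − 1/a_t)] = 0.616039 km/s.
Second burn Δv₂ = |v₂ − v_a| = 0.5695 km/s.
Δv = Δv₁ + Δv₂ = 0.9462 + 0.5695 = 1.516 km/s.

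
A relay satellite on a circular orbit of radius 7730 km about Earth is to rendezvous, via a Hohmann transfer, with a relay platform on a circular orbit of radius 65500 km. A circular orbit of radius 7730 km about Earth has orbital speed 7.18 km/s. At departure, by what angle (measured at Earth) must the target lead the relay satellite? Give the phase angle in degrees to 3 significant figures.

φ = 105°

From the circular-orbit relation v² = μ/r at r = 7730 km: μ = v²r = (7.18)² × 7730 = 3.98500×10^5 km³/s².
Semi-major axis of the transfer orbit: a_t = (7730 + 65500)/2 = 36615 km.
The half-period of the transfer ellipse is t = π√(a_t³/μ) = 34870 s.
The target's mean motion on its circular orbit is ω₂ = √(μ/r₂³) = 3.766×10^-5 rad/s.
Angle swept by the target during transfer: ω₂·t = 1.313 rad = 75.23°.
The relay satellite traverses 180° on the transfer ellipse, so the target must lead by 180° − 75.23° = 105°.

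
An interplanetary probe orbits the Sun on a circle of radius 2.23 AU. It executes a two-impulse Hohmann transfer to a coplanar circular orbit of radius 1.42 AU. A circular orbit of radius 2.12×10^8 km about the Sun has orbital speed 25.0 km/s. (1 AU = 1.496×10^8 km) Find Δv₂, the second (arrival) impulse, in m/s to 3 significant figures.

Δv₂ = 2630 m/s

From the circular-orbit relation v² = μ/r at r = 2.12×10^8 km: μ = v²r = (25.0)² × 2.12×10^8 = 1.32500×10^11 km³/s².
In km: r₁ = 2.23 × 1.496×10^8 = 3.33608×10^8 km; r₂ = 1.42 × 1.496×10^8 = 2.12432×10^8 km.
Semi-major axis of the transfer orbit: a_t = (3.33608×10^8 + 2.12432×10^8)/2 = 2.7302×10^8 km.
On the circular orbit at r = 2.12432×10^8 km, v_c = √(μ/r) = 24.975 km/s.
Transfer-orbit speed at the same r (vis-viva, a = a_t): v_t = √[μ(2/r − 1/a_t)] = 27.607 km/s.
Δv₂ = |v_t − v_c| = |27.607 − 24.975| = 2.632 km/s.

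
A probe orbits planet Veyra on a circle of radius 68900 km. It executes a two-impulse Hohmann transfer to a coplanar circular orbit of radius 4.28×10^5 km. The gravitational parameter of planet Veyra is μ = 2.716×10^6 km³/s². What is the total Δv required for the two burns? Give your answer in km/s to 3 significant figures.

Transfer-ellipse semi-major axis a_t = (r₁ + r₂)/2 = (68900 + 4.280×10^5)/2 = 2.4845×10^5 km.
At r₁ the circular-orbit speed is v₁ = √(μ/r₁) = 6.2785 km/s.
Transfer-orbit speed at r₁ (vis-viva equation): v_p = √[μ(2/r₁ − 1/a_t)] = 8.2406 km/s.
First burn Δv₁ = |v_p − v₁| = 1.962 km/s.
Circular speed at r₂: v₂ = √(μ/r₂) = 2.51909 km/s.
Transfer-orbit speed at r₂: v_a = √[μ(2/r₂ − 1/a_t)] = 1.32658 km/s.
Second burn Δv₂ = |v₂ − v_a| = 1.193 km/s.
Δv = Δv₁ + Δv₂ = 1.962 + 1.193 = 3.155 km/s.

Δv = 3.15 km/s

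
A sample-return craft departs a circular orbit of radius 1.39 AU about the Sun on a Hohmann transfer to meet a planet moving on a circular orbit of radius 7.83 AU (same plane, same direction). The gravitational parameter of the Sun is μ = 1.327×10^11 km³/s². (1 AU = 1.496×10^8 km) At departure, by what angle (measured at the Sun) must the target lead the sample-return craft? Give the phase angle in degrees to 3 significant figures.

In km: r₁ = 1.39 × 1.496×10^8 = 2.07944×10^8 km; r₂ = 7.83 × 1.496×10^8 = 1.171368×10^9 km.
Semi-major axis of the transfer orbit: a_t = (2.07944×10^8 + 1.171368×10^9)/2 = 6.89656×10^8 km.
Transfer time t = π√(a_t³/μ) = 1.56194×10^8 s.
The target's mean motion on its circular orbit is ω₂ = √(μ/r₂³) = 9.08647×10^-9 rad/s.
Angle swept by the target during transfer: ω₂·t = 1.41925 rad = 81.32°.
The sample-return craft traverses 180° on the transfer ellipse, so the target must lead by 180° − 81.32° = 98.7°.

φ = 98.7°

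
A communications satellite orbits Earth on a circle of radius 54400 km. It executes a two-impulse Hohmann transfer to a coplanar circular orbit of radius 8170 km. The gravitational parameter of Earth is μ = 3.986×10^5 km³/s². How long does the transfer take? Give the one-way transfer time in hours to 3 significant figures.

Transfer-ellipse semi-major axis a_t = (r₁ + r₂)/2 = (54400 + 8170)/2 = 31285 km.
Half the transfer-orbit period gives t = π√(a_t³/μ) = 27540 s.
Converting: 27540 s ÷ 3600 s/hour = 7.65 hours.

t = 7.65 hours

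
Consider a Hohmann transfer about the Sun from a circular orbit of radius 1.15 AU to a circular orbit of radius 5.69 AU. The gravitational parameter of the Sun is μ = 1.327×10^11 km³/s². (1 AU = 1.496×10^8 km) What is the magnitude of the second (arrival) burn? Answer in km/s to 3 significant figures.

In km: r₁ = 1.15 × 1.496×10^8 = 1.7204×10^8 km; r₂ = 5.69 × 1.496×10^8 = 8.51224×10^8 km.
Transfer-ellipse semi-major axis a_t = (r₁ + r₂)/2 = (1.7204×10^8 + 8.51224×10^8)/2 = 5.11632×10^8 km.
On the circular orbit at r = 8.51224×10^8 km, v_c = √(μ/r) = 12.486 km/s.
Vis-viva on the transfer ellipse at r = 8.51224×10^8 km gives v_t = √[μ(2/r − 1/a_t)] = 7.2402 km/s.
Δv₂ = |v_t − v_c| = |7.2402 − 12.486| = 5.246 km/s.

Δv₂ = 5.25 km/s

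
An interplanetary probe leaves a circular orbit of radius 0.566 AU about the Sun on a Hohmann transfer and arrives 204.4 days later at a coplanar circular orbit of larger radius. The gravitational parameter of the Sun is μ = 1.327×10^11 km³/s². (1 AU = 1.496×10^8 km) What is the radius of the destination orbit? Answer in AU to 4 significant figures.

In km: r₁ = 0.566 × 1.496×10^8 = 8.46736×10^7 km.
Transfer time t = 204.4 days = 1.766016×10^7 s, and t = π√(a_t³/μ).
So a_t = (μ t²/π²)^(1/3) = (1.327×10^11 × (1.766016×10^7)² / π²)^(1/3) = 1.6126×10^8 km.
Since a_t = (r₁ + r₂)/2, r₂ = 2a_t − r₁ = 2×1.6126×10^8 − 8.46736×10^7 = 2.378464×10^8 km.
In AU: r₂ = 2.378464×10^8 / 1.496×10^8 = 1.590 AU.

r₂ = 1.590 AU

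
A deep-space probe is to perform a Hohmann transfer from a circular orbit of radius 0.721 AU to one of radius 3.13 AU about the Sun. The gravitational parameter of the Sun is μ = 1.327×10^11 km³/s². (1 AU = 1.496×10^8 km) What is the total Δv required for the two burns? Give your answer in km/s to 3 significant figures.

In km: r₁ = 0.721 × 1.496×10^8 = 1.078616×10^8 km; r₂ = 3.13 × 1.496×10^8 = 4.68248×10^8 km.
The Hohmann ellipse has a_t = (r₁ + r₂)/2 = 2.880548×10^8 km.
At r₁ the circular-orbit speed is v₁ = √(μ/r₁) = 35.075 km/s.
On the transfer ellipse at r₁, vis-viva gives v_p = √[μ(2/r₁ − 1/a_t)] = 44.720 km/s.
First burn Δv₁ = |v_p − v₁| = 9.645 km/s.
Circular speed at r₂: v₂ = √(μ/r₂) = 16.834 km/s.
Transfer-orbit speed at r₂: v_a = √[μ(2/r₂ − 1/a_t)] = 10.301 km/s.
Second burn Δv₂ = |v₂ − v_a| = 6.533 km/s.
Δv = Δv₁ + Δv₂ = 9.645 + 6.533 = 16.18 km/s.

Δv = 16.2 km/s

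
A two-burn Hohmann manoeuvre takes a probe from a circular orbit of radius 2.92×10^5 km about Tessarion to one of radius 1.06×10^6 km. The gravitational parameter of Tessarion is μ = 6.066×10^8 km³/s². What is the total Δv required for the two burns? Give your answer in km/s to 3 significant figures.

Semi-major axis of the transfer orbit: a_t = (2.920×10^5 + 1.060×10^6)/2 = 6.760×10^5 km.
At r₁ the circular-orbit speed is v₁ = √(μ/r₁) = 45.578 km/s.
Transfer-orbit speed at r₁ (v² = μ(2/r − 1/a)): v_p = √[μ(2/r₁ − 1/a_t)] = 57.074 km/s.
First burn Δv₁ = |v_p − v₁| = 11.50 km/s.
At r₂, v₂ = √(μ/r₂) = 23.92 km/s.
Transfer-orbit speed at r₂: v_a = √[μ(2/r₂ − 1/a_t)] = 15.72 km/s.
Second burn Δv₂ = |v₂ − v_a| = 8.200 km/s.
Δv = Δv₁ + Δv₂ = 11.50 + 8.200 = 19.70 km/s.

Δv = 19.7 km/s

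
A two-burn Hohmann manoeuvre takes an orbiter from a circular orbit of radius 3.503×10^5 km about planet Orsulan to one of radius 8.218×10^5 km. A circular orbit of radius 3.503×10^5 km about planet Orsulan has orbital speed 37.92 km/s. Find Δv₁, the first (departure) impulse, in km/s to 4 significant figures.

From the circular-orbit relation v² = μ/r at r = 3.503×10^5 km: μ = v²r = (37.92)² × 3.503×10^5 = 5.03706×10^8 km³/s².
The Hohmann ellipse has a_t = (r₁ + r₂)/2 = 5.8605×10^5 km.
Circular speed at r = 3.503×10^5 km: v_c = √(μ/r) = 37.920 km/s.
Transfer-orbit speed at the same r (vis-viva, a = a_t): v_t = √[μ(2/r − 1/a_t)] = 44.904 km/s.
Δv₁ = |v_t − v_c| = |44.904 − 37.920| = 6.984 km/s.

Δv₁ = 6.984 km/s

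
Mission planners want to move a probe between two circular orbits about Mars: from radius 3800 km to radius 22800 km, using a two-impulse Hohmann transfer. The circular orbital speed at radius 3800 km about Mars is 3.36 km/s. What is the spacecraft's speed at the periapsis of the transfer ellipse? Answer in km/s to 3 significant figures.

v = 4.40 km/s

From the circular-orbit relation v² = μ/r at r = 3800 km: μ = v²r = (3.36)² × 3800 = 42900.5 km³/s².
Transfer-ellipse semi-major axis a_t = (r₁ + r₂)/2 = (3800 + 22800)/2 = 13300 km.
At periapsis, r = 3800 km.
Applying v² = μ(2/r − 1/a_t): v = 4.399 km/s.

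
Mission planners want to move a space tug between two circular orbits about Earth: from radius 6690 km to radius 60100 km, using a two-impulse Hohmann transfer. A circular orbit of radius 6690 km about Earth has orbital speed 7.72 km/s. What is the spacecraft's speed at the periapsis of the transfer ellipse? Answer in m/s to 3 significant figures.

From the circular-orbit relation v² = μ/r at r = 6690 km: μ = v²r = (7.72)² × 6690 = 3.98713×10^5 km³/s².
Semi-major axis of the transfer orbit: a_t = (6690 + 60100)/2 = 33395 km.
The periapsis of the transfer ellipse is at r = 6690 km.
Vis-viva: v = √[μ(2/r − 1/a_t)] = √[3.98713×10^5 × (2/6690 − 1/33395)] = 10.36 km/s.

v = 10400 m/s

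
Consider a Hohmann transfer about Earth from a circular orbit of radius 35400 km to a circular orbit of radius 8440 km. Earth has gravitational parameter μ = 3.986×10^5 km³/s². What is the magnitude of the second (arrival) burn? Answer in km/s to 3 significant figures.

Semi-major axis of the transfer orbit: a_t = (35400 + 8440)/2 = 21920 km.
Circular speed at r = 8440 km: v_c = √(μ/r) = 6.872 km/s.
Vis-viva on the transfer ellipse at r = 8440 km gives v_t = √[μ(2/r − 1/a_t)] = 8.733 km/s.
Δv₂ = |v_t − v_c| = |8.733 − 6.872| = 1.861 km/s.

Δv₂ = 1.86 km/s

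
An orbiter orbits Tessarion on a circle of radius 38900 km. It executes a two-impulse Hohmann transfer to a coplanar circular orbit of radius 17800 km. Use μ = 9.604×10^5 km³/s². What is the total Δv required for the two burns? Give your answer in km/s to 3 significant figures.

Δv = 2.29 km/s

Transfer-ellipse semi-major axis a_t = (r₁ + r₂)/2 = (38900 + 17800)/2 = 28350 km.
At r₁ the circular-orbit speed is v₁ = √(μ/r₁) = 4.96880 km/s.
On the transfer ellipse at r₁, v² = μ(2/r − 1/a) gives v_a = √[μ(2/r₁ − 1/a_t)] = 3.93718 km/s.
First burn Δv₁ = |v_a − v₁| = 1.03162 km/s.
Circular speed at r₂: v₂ = √(μ/r₂) = 7.34541 km/s.
Transfer-orbit speed at r₂: v_p = √[μ(2/r₂ − 1/a_t)] = 8.60428 km/s.
Second burn Δv₂ = |v₂ − v_p| = 1.25887 km/s.
Δv = Δv₁ + Δv₂ = 1.03162 + 1.25887 = 2.290 km/s.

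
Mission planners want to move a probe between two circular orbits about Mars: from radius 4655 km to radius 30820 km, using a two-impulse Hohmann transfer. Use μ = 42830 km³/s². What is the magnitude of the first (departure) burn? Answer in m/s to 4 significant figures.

Transfer-ellipse semi-major axis a_t = (r₁ + r₂)/2 = (4655 + 30820)/2 = 17737.5 km.
Circular speed at r = 4655 km: v_c = √(μ/r) = 3.0333 km/s.
Vis-viva on the transfer ellipse at r = 4655 km gives v_t = √[μ(2/r − 1/a_t)] = 3.9984 km/s.
Δv₁ = |v_t − v_c| = |3.9984 − 3.0333| = 0.9651 km/s.

Δv₁ = 965.1 m/s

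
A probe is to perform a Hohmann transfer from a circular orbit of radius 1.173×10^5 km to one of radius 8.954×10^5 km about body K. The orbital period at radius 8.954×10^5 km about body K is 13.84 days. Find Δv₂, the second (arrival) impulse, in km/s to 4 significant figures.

Δv₂ = 2.440 km/s

From Kepler's third law T² = 4π²r³/μ at r = 8.954×10^5 km, T = 13.84 days = 13.84 × 86400 s = 1.195776×10^6 s: μ = 4π²r³/T² = 1.98204×10^7 km³/s².
The Hohmann ellipse has a_t = (r₁ + r₂)/2 = 5.0635×10^5 km.
Circular speed at r = 8.954×10^5 km: v_c = √(μ/r) = 4.7049 km/s.
Transfer-orbit speed at the same r (vis-viva, a = a_t): v_t = √[μ(2/r − 1/a_t)] = 2.2645 km/s.
Δv₂ = |v_t − v_c| = |2.2645 − 4.7049| = 2.440 km/s.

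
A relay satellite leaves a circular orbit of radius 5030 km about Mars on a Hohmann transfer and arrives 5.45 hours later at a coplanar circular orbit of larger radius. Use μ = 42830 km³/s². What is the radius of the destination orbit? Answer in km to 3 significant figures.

Transfer time t = 5.45 hours = 19620 s, and t = π√(a_t³/μ).
So a_t = (μ t²/π²)^(1/3) = (42830 × (19620)² / π²)^(1/3) = 11865 km.
Since a_t = (r₁ + r₂)/2, r₂ = 2a_t − r₁ = 2×11865 − 5030 = 18700 km.

r₂ = 18700 km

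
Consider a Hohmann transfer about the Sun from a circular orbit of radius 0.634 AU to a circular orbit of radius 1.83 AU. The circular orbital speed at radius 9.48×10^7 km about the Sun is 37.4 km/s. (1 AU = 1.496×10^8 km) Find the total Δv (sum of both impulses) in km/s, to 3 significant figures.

Δv = 14.4 km/s

From the circular-orbit relation v² = μ/r at r = 9.48×10^7 km: μ = v²r = (37.4)² × 9.48×10^7 = 1.32602×10^11 km³/s².
In km: r₁ = 0.634 × 1.496×10^8 = 9.48464×10^7 km; r₂ = 1.83 × 1.496×10^8 = 2.73768×10^8 km.
Transfer-ellipse semi-major axis a_t = (r₁ + r₂)/2 = (9.48464×10^7 + 2.73768×10^8)/2 = 1.843072×10^8 km.
At r₁ the circular-orbit speed is v₁ = √(μ/r₁) = 37.39 km/s.
Transfer-orbit speed at r₁ (vis-viva equation): v_p = √[μ(2/r₁ − 1/a_t)] = 45.57 km/s.
First burn Δv₁ = |v_p − v₁| = 8.180 km/s.
At r₂, v₂ = √(μ/r₂) = 22.01 km/s.
Transfer-orbit speed at r₂: v_a = √[μ(2/r₂ − 1/a_t)] = 15.79 km/s.
Second burn Δv₂ = |v₂ − v_a| = 6.220 km/s.
Total Δv = Δv₁ + Δv₂ = 14.40 km/s.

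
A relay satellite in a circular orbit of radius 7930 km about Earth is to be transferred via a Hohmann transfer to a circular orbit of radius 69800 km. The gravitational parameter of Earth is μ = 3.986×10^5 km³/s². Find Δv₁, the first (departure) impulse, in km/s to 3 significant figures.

Δv₁ = 2.41 km/s

Transfer-ellipse semi-major axis a_t = (r₁ + r₂)/2 = (7930 + 69800)/2 = 38865 km.
On the circular orbit at r = 7930 km, v_c = √(μ/r) = 7.090 km/s.
Vis-viva on the transfer ellipse at r = 7930 km gives v_t = √[μ(2/r − 1/a_t)] = 9.501 km/s.
Δv₁ = |v_t − v_c| = |9.501 − 7.090| = 2.411 km/s.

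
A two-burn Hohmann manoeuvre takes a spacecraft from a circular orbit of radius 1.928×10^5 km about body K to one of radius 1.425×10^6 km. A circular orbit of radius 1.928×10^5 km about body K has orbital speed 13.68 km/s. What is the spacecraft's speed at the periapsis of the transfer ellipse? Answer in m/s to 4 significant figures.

From the circular-orbit relation v² = μ/r at r = 1.928×10^5 km: μ = v²r = (13.68)² × 1.928×10^5 = 3.60811×10^7 km³/s².
Semi-major axis of the transfer orbit: a_t = (1.928×10^5 + 1.425×10^6)/2 = 8.089×10^5 km.
The periapsis of the transfer ellipse is at r = 1.928×10^5 km.
Vis-viva: v = √[μ(2/r − 1/a_t)] = √[3.60811×10^7 × (2/1.928×10^5 − 1/8.089×10^5)] = 18.16 km/s.

v = 18160 m/s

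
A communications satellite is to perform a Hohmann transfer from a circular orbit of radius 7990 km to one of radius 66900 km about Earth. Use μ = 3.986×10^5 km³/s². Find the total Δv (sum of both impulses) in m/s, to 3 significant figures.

Transfer-ellipse semi-major axis a_t = (r₁ + r₂)/2 = (7990 + 66900)/2 = 37445 km.
At r₁ the circular-orbit speed is v₁ = √(μ/r₁) = 7.063 km/s.
On the transfer ellipse at r₁, vis-viva gives v_p = √[μ(2/r₁ − 1/a_t)] = 9.441 km/s.
First burn Δv₁ = |v_p − v₁| = 2.378 km/s.
At r₂, v₂ = √(μ/r₂) = 2.441 km/s.
Transfer-orbit speed at r₂: v_a = √[μ(2/r₂ − 1/a_t)] = 1.128 km/s.
Second burn Δv₂ = |v₂ − v_a| = 1.313 km/s.
Total Δv = Δv₁ + Δv₂ = 3.691 km/s.

Δv = 3690 m/s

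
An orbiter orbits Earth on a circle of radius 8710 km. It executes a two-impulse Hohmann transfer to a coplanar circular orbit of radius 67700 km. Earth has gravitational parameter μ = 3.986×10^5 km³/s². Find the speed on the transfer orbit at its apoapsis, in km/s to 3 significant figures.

v = 1.16 km/s

Transfer-ellipse semi-major axis a_t = (r₁ + r₂)/2 = (8710 + 67700)/2 = 38205 km.
At apoapsis, r = 67700 km.
Applying v² = μ(2/r − 1/a_t): v = 1.159 km/s.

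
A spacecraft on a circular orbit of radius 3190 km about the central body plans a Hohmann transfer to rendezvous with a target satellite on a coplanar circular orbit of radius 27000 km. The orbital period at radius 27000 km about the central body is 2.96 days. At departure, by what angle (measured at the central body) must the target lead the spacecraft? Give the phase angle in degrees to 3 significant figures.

φ = 105°

From Kepler's third law T² = 4π²r³/μ at r = 27000 km, T = 2.96 days = 2.96 × 86400 s = 2.55744×10^5 s: μ = 4π²r³/T² = 11880.6 km³/s².
Transfer-ellipse semi-major axis a_t = (r₁ + r₂)/2 = (3190 + 27000)/2 = 15095 km.
Transfer time t = π√(a_t³/μ) = 53450 s.
Target angular speed ω₂ = √(μ/r₂³) = 2.457×10^-5 rad/s.
Angle swept by the target during transfer: ω₂·t = 1.31327 rad = 75.24°.
Arrival is 180° from departure on the ellipse, so φ = 180° − 75.24° = 105°.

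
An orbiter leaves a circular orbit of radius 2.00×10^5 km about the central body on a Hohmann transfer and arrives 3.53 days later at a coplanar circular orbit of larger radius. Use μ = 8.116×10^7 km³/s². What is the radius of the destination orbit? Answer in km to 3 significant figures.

r₂ = 1.63×10^6 km

Transfer time t = 3.53 days = 3.04992×10^5 s, and t = π√(a_t³/μ).
So a_t = (μ t²/π²)^(1/3) = (8.116×10^7 × (3.04992×10^5)² / π²)^(1/3) = 9.1455×10^5 km.
Since a_t = (r₁ + r₂)/2, r₂ = 2a_t − r₁ = 2×9.1455×10^5 − 2.000×10^5 = 1.6291×10^6 km.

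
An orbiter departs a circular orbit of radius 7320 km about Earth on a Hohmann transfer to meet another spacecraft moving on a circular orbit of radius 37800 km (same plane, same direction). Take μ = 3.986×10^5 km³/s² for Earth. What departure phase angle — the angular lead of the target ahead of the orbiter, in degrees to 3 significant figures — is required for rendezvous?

The Hohmann ellipse has a_t = (r₁ + r₂)/2 = 22560 km.
Transfer time t = π√(a_t³/μ) = 16861 s.
The target's mean motion on its circular orbit is ω₂ = √(μ/r₂³) = 8.5907×10^-5 rad/s.
Angle swept by the target during transfer: ω₂·t = 1.4485 rad = 82.99°.
The orbiter traverses 180° on the transfer ellipse, so the target must lead by 180° − 82.99° = 97.0°.

φ = 97.0°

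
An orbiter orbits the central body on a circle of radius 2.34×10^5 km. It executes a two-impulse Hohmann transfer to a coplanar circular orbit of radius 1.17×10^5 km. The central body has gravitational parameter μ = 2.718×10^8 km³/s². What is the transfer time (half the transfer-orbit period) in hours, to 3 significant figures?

The Hohmann ellipse has a_t = (r₁ + r₂)/2 = 1.755×10^5 km.
By Kepler's third law the transfer-orbit period is T = 2π√(a_t³/μ), so t = T/2 = 14010 s.
Converting: 14010 s ÷ 3600 s/hour = 3.89 hours.

t = 3.89 hours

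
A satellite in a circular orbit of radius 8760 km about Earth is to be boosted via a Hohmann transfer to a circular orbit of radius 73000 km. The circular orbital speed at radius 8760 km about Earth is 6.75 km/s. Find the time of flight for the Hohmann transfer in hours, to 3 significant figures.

t = 11.4 hours

From the circular-orbit relation v² = μ/r at r = 8760 km: μ = v²r = (6.75)² × 8760 = 3.99128×10^5 km³/s².
The Hohmann ellipse has a_t = (r₁ + r₂)/2 = 40880 km.
By Kepler's third law the transfer-orbit period is T = 2π√(a_t³/μ), so t = T/2 = 41100 s.
Converting: 41100 s ÷ 3600 s/hour = 11.4 hours.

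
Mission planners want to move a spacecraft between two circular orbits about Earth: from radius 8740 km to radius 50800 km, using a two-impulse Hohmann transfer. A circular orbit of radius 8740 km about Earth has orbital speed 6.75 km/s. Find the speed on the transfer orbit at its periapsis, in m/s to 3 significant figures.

From the circular-orbit relation v² = μ/r at r = 8740 km: μ = v²r = (6.75)² × 8740 = 3.98216×10^5 km³/s².
Transfer-ellipse semi-major axis a_t = (r₁ + r₂)/2 = (8740 + 50800)/2 = 29770 km.
The periapsis of the transfer ellipse is at r = 8740 km.
From the vis-viva equation, v = √[μ(2/r − 1/a_t)] = 8.818 km/s.

v = 8820 m/s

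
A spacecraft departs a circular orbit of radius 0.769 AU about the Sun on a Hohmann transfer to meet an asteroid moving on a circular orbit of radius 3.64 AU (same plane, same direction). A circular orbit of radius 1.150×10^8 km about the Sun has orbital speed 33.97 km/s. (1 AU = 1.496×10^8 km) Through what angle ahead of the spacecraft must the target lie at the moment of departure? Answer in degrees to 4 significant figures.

φ = 95.16°

From the circular-orbit relation v² = μ/r at r = 1.150×10^8 km: μ = v²r = (33.97)² × 1.150×10^8 = 1.32706×10^11 km³/s².
In km: r₁ = 0.769 × 1.496×10^8 = 1.150424×10^8 km; r₂ = 3.64 × 1.496×10^8 = 5.44544×10^8 km.
Transfer-ellipse semi-major axis a_t = (r₁ + r₂)/2 = (1.150424×10^8 + 5.44544×10^8)/2 = 3.297932×10^8 km.
Transfer time t = π√(a_t³/μ) = 5.1650×10^7 s.
Target angular speed ω₂ = √(μ/r₂³) = 2.8668×10^-8 rad/s.
Angle swept by the target during transfer: ω₂·t = 1.4807 rad = 84.84°.
The spacecraft traverses 180° on the transfer ellipse, so the target must lead by 180° − 84.84° = 95.16°.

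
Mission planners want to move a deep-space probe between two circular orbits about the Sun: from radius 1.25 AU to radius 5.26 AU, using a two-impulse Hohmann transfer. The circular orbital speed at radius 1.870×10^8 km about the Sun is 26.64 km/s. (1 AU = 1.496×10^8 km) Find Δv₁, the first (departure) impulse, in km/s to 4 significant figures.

From the circular-orbit relation v² = μ/r at r = 1.870×10^8 km: μ = v²r = (26.64)² × 1.870×10^8 = 1.32712×10^11 km³/s².
In km: r₁ = 1.25 × 1.496×10^8 = 1.870×10^8 km; r₂ = 5.26 × 1.496×10^8 = 7.86896×10^8 km.
The Hohmann ellipse has a_t = (r₁ + r₂)/2 = 4.86948×10^8 km.
Circular speed at r = 1.870×10^8 km: v_c = √(μ/r) = 26.640 km/s.
Transfer-orbit speed at the same r (vis-viva, a = a_t): v_t = √[μ(2/r − 1/a_t)] = 33.865 km/s.
Δv₁ = |v_t − v_c| = |33.865 − 26.640| = 7.225 km/s.

Δv₁ = 7.225 km/s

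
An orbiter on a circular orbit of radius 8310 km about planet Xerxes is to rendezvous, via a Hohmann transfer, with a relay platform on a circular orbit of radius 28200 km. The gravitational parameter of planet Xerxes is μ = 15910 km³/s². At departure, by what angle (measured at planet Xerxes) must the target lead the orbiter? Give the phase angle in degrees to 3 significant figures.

Semi-major axis of the transfer orbit: a_t = (8310 + 28200)/2 = 18255 km.
The half-period of the transfer ellipse is t = π√(a_t³/μ) = 61430.993 s.
The target's mean motion on its circular orbit is ω₂ = √(μ/r₂³) = 2.6635535×10^-5 rad/s.
Angle swept by the target during transfer: ω₂·t = 1.6362474 rad = 93.7501°.
Arrival is 180° from departure on the ellipse, so φ = 180° − 93.7501° = 86.2°.

φ = 86.2°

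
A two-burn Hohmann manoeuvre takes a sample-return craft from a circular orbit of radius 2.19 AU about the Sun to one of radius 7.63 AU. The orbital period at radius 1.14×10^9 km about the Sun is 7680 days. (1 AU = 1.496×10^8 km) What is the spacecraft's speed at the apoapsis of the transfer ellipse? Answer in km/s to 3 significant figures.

From Kepler's third law T² = 4π²r³/μ at r = 1.14×10^9 km, T = 7680 days = 7680 × 86400 s = 6.63552×10^8 s: μ = 4π²r³/T² = 1.32839×10^11 km³/s².
In km: r₁ = 2.19 × 1.496×10^8 = 3.27624×10^8 km; r₂ = 7.63 × 1.496×10^8 = 1.141448×10^9 km.
Semi-major axis of the transfer orbit: a_t = (3.27624×10^8 + 1.141448×10^9)/2 = 7.34536×10^8 km.
At apoapsis, r = 1.141448×10^9 km.
Applying v² = μ(2/r − 1/a_t): v = 7.205 km/s.

v = 7.20 km/s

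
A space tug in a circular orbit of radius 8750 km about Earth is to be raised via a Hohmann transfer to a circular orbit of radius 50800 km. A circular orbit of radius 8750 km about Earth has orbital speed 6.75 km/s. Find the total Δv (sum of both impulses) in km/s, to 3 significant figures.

From the circular-orbit relation v² = μ/r at r = 8750 km: μ = v²r = (6.75)² × 8750 = 3.98672×10^5 km³/s².
Semi-major axis of the transfer orbit: a_t = (8750 + 50800)/2 = 29775 km.
Circular speed at r₁: v₁ = √(μ/r₁) = √(3.98672×10^5/8750) = 6.750 km/s.
Transfer-orbit speed at r₁ (v² = μ(2/r − 1/a)): v_p = √[μ(2/r₁ − 1/a_t)] = 8.817 km/s.
First burn Δv₁ = |v_p − v₁| = 2.067 km/s.
Circular speed at r₂: v₂ = √(μ/r₂) = 2.8014 km/s.
Transfer-orbit speed at r₂: v_a = √[μ(2/r₂ − 1/a_t)] = 1.5186 km/s.
Second burn Δv₂ = |v₂ − v_a| = 1.283 km/s.
Δv = Δv₁ + Δv₂ = 2.067 + 1.283 = 3.350 km/s.

Δv = 3.35 km/s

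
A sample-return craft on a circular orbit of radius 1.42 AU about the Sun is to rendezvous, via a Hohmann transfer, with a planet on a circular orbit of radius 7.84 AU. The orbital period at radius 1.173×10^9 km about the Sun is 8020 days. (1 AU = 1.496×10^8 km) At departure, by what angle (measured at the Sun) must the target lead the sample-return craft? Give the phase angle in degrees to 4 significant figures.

φ = 98.31°

From Kepler's third law T² = 4π²r³/μ at r = 1.173×10^9 km, T = 8020 days = 8020 × 86400 s = 6.92928×10^8 s: μ = 4π²r³/T² = 1.32702×10^11 km³/s².
In km: r₁ = 1.42 × 1.496×10^8 = 2.12432×10^8 km; r₂ = 7.84 × 1.496×10^8 = 1.172864×10^9 km.
Semi-major axis of the transfer orbit: a_t = (2.12432×10^8 + 1.172864×10^9)/2 = 6.92648×10^8 km.
Transfer time t = π√(a_t³/μ) = 1.5721×10^8 s.
Target angular speed ω₂ = √(μ/r₂³) = 9.0692×10^-9 rad/s.
Angle swept by the target during transfer: ω₂·t = 1.4258 rad = 81.69°.
The sample-return craft traverses 180° on the transfer ellipse, so the target must lead by 180° − 81.69° = 98.31°.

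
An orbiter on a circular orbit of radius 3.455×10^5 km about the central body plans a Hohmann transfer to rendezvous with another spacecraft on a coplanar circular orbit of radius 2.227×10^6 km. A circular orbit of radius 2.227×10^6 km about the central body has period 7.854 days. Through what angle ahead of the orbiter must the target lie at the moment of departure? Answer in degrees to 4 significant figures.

φ = 101.0°

From Kepler's third law T² = 4π²r³/μ at r = 2.227×10^6 km, T = 7.854 days = 7.854 × 86400 s = 6.785856×10^5 s: μ = 4π²r³/T² = 9.46915×10^8 km³/s².
Semi-major axis of the transfer orbit: a_t = (3.455×10^5 + 2.227×10^6)/2 = 1.28625×10^6 km.
Transfer time t = π√(a_t³/μ) = 1.489×10^5 s.
Target angular speed ω₂ = √(μ/r₂³) = 9.259×10^-6 rad/s.
Angle swept by the target during transfer: ω₂·t = 1.379 rad = 79.01°.
Arrival is 180° from departure on the ellipse, so φ = 180° − 79.01° = 101.0°.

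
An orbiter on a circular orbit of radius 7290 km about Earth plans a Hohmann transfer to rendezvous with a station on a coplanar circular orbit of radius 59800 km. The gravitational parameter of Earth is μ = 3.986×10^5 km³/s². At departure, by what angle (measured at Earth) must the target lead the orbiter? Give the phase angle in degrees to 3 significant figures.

Semi-major axis of the transfer orbit: a_t = (7290 + 59800)/2 = 33545 km.
Transfer time t = π√(a_t³/μ) = 30572 s.
The target's mean motion on its circular orbit is ω₂ = √(μ/r₂³) = 4.3173×10^-5 rad/s.
Angle swept by the target during transfer: ω₂·t = 1.3199 rad = 75.62°.
The orbiter traverses 180° on the transfer ellipse, so the target must lead by 180° − 75.62° = 104°.

φ = 104°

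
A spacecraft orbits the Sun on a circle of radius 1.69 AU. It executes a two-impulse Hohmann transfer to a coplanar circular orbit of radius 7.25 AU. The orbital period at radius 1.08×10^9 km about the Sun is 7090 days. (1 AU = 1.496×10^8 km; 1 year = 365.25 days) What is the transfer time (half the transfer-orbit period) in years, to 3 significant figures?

From Kepler's third law T² = 4π²r³/μ at r = 1.08×10^9 km, T = 7090 days = 7090 × 86400 s = 6.12576×10^8 s: μ = 4π²r³/T² = 1.32529×10^11 km³/s².
In km: r₁ = 1.69 × 1.496×10^8 = 2.52824×10^8 km; r₂ = 7.25 × 1.496×10^8 = 1.0846×10^9 km.
Semi-major axis of the transfer orbit: a_t = (2.52824×10^8 + 1.0846×10^9)/2 = 6.68712×10^8 km.
By Kepler's third law the transfer-orbit period is T = 2π√(a_t³/μ), so t = T/2 = 1.492×10^8 s.
Converting: 1.492×10^8 s ÷ 3.15576×10^7 s/year (365.25 × 86400) = 4.73 years.

t = 4.73 years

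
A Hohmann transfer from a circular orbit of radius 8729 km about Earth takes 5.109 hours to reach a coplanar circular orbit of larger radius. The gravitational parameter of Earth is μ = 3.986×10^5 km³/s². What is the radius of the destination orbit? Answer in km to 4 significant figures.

Transfer time t = 5.109 hours = 18392.4 s, and t = π√(a_t³/μ).
So a_t = (μ t²/π²)^(1/3) = (3.986×10^5 × (18392.4)² / π²)^(1/3) = 23906 km.
Since a_t = (r₁ + r₂)/2, r₂ = 2a_t − r₁ = 2×23906 − 8729 = 39083 km.

r₂ = 39080 km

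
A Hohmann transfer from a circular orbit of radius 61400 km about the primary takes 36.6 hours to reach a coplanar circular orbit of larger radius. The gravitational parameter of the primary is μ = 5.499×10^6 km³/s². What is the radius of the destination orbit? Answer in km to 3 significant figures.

Transfer time t = 36.6 hours = 1.3176×10^5 s, and t = π√(a_t³/μ).
So a_t = (μ t²/π²)^(1/3) = (5.499×10^6 × (1.3176×10^5)² / π²)^(1/3) = 2.1307×10^5 km.
Since a_t = (r₁ + r₂)/2, r₂ = 2a_t − r₁ = 2×2.1307×10^5 − 61400 = 3.6474×10^5 km.

r₂ = 3.65×10^5 km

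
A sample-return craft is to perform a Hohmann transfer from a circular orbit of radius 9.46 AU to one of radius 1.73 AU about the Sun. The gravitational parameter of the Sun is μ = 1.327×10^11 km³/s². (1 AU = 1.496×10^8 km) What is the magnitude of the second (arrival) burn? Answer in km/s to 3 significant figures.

Δv₂ = 6.80 km/s

In km: r₁ = 9.46 × 1.496×10^8 = 1.415216×10^9 km; r₂ = 1.73 × 1.496×10^8 = 2.58808×10^8 km.
The Hohmann ellipse has a_t = (r₁ + r₂)/2 = 8.37012×10^8 km.
Circular speed at r = 2.58808×10^8 km: v_c = √(μ/r) = 22.64 km/s.
Transfer-orbit speed at the same r (vis-viva, a = a_t): v_t = √[μ(2/r − 1/a_t)] = 29.44 km/s.
Δv₂ = |v_t − v_c| = |29.44 − 22.64| = 6.800 km/s.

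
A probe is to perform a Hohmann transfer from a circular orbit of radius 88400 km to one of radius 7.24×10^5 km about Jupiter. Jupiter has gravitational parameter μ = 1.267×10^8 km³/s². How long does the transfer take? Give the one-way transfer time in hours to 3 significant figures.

t = 20.1 hours

Semi-major axis of the transfer orbit: a_t = (88400 + 7.240×10^5)/2 = 4.062×10^5 km.
By Kepler's third law the transfer-orbit period is T = 2π√(a_t³/μ), so t = T/2 = 72260 s.
Converting: 72260 s ÷ 3600 s/hour = 20.1 hours.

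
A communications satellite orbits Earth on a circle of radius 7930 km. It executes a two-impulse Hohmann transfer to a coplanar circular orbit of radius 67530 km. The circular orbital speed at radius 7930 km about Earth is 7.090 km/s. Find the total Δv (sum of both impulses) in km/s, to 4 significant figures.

From the circular-orbit relation v² = μ/r at r = 7930 km: μ = v²r = (7.090)² × 7930 = 3.98626×10^5 km³/s².
The Hohmann ellipse has a_t = (r₁ + r₂)/2 = 37730 km.
Circular speed at r₁: v₁ = √(μ/r₁) = √(3.98626×10^5/7930) = 7.090 km/s.
On the transfer ellipse at r₁, vis-viva equation gives v_p = √[μ(2/r₁ − 1/a_t)] = 9.485 km/s.
First burn Δv₁ = |v_p − v₁| = 2.395 km/s.
Circular speed at r₂: v₂ = √(μ/r₂) = 2.430 km/s.
Transfer-orbit speed at r₂: v_a = √[μ(2/r₂ − 1/a_t)] = 1.114 km/s.
Second burn Δv₂ = |v₂ − v_a| = 1.316 km/s.
Total Δv = Δv₁ + Δv₂ = 3.711 km/s.

Δv = 3.711 km/s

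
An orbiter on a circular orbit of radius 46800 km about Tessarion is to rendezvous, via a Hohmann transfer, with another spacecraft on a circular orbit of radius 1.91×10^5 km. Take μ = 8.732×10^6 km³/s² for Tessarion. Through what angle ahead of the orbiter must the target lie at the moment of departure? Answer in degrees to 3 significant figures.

The Hohmann ellipse has a_t = (r₁ + r₂)/2 = 1.189×10^5 km.
The half-period of the transfer ellipse is t = π√(a_t³/μ) = 43590 s.
The target's mean motion on its circular orbit is ω₂ = √(μ/r₂³) = 3.540×10^-5 rad/s.
Angle swept by the target during transfer: ω₂·t = 1.543 rad = 88.41°.
The orbiter traverses 180° on the transfer ellipse, so the target must lead by 180° − 88.41° = 91.6°.

φ = 91.6°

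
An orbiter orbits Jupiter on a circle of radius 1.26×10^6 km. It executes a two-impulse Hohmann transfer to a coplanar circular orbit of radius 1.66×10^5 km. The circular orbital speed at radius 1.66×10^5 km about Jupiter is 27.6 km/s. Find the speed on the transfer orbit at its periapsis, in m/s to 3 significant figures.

v = 36700 m/s

From the circular-orbit relation v² = μ/r at r = 1.66×10^5 km: μ = v²r = (27.6)² × 1.66×10^5 = 1.26452×10^8 km³/s².
Transfer-ellipse semi-major axis a_t = (r₁ + r₂)/2 = (1.260×10^6 + 1.660×10^5)/2 = 7.130×10^5 km.
The periapsis of the transfer ellipse is at r = 1.660×10^5 km.
From the vis-viva equation, v = √[μ(2/r − 1/a_t)] = 36.69 km/s.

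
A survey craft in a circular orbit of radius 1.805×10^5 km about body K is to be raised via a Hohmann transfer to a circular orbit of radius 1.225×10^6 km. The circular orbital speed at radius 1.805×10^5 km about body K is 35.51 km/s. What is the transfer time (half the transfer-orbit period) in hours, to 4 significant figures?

From the circular-orbit relation v² = μ/r at r = 1.805×10^5 km: μ = v²r = (35.51)² × 1.805×10^5 = 2.27603×10^8 km³/s².
Semi-major axis of the transfer orbit: a_t = (1.805×10^5 + 1.225×10^6)/2 = 7.0275×10^5 km.
Half the transfer-orbit period gives t = π√(a_t³/μ) = 1.227×10^5 s.
Converting: 1.227×10^5 s ÷ 3600 s/hour = 34.08 hours.

t = 34.08 hours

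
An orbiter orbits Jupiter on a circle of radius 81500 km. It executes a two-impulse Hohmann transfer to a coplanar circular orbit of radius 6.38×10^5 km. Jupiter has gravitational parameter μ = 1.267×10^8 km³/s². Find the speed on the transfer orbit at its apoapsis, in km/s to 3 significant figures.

v = 6.71 km/s

Semi-major axis of the transfer orbit: a_t = (81500 + 6.380×10^5)/2 = 3.5975×10^5 km.
At apoapsis, r = 6.380×10^5 km.
Vis-viva: v = √[μ(2/r − 1/a_t)] = √[1.267×10^8 × (2/6.380×10^5 − 1/3.5975×10^5)] = 6.707 km/s.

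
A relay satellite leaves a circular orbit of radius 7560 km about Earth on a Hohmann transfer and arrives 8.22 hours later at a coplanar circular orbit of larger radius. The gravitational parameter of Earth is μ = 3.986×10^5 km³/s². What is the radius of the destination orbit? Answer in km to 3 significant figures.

Transfer time t = 8.22 hours = 29592 s, and t = π√(a_t³/μ).
So a_t = (μ t²/π²)^(1/3) = (3.986×10^5 × (29592)² / π²)^(1/3) = 32824 km.
Since a_t = (r₁ + r₂)/2, r₂ = 2a_t − r₁ = 2×32824 − 7560 = 58088 km.

r₂ = 58100 km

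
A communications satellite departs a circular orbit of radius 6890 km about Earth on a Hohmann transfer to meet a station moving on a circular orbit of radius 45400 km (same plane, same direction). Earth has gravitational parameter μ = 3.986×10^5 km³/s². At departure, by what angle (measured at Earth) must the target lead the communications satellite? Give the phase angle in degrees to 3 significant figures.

The Hohmann ellipse has a_t = (r₁ + r₂)/2 = 26145 km.
Transfer time t = π√(a_t³/μ) = 21036 s.
The target's mean motion on its circular orbit is ω₂ = √(μ/r₂³) = 6.5266×10^-5 rad/s.
Angle swept by the target during transfer: ω₂·t = 1.3729 rad = 78.66°.
The communications satellite traverses 180° on the transfer ellipse, so the target must lead by 180° − 78.66° = 101°.

φ = 101°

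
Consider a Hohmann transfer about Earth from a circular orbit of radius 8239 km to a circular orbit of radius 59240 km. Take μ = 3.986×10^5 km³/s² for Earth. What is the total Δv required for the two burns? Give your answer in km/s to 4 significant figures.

Semi-major axis of the transfer orbit: a_t = (8239 + 59240)/2 = 33739.5 km.
At r₁ the circular-orbit speed is v₁ = √(μ/r₁) = 6.956 km/s.
On the transfer ellipse at r₁, vis-viva gives v_p = √[μ(2/r₁ − 1/a_t)] = 9.217 km/s.
First burn Δv₁ = |v_p − v₁| = 2.261 km/s.
Circular speed at r₂: v₂ = √(μ/r₂) = 2.594 km/s.
Transfer-orbit speed at r₂: v_a = √[μ(2/r₂ − 1/a_t)] = 1.282 km/s.
Second burn Δv₂ = |v₂ − v_a| = 1.312 km/s.
Δv = Δv₁ + Δv₂ = 2.261 + 1.312 = 3.573 km/s.

Δv = 3.573 km/s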